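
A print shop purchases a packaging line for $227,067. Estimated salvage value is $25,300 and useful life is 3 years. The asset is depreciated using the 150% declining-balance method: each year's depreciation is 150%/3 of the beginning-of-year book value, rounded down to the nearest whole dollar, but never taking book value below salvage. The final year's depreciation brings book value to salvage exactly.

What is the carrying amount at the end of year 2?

Depreciable base = $227,067 − $25,300 = $201,767.
Year 1: ⌊$227,067 × 150%/3⌋ = $113,533. Book value $113,534.
Year 2: ⌊$113,534 × 150%/3⌋ = $56,767. Book value $56,767.

$56,767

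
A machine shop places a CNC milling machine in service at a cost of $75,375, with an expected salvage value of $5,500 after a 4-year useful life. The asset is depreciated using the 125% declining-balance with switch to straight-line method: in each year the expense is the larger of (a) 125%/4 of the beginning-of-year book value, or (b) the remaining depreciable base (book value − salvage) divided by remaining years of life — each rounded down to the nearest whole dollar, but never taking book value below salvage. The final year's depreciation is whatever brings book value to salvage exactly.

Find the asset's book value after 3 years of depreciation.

$20,564

Depreciable base = $75,375 − $5,500 = $69,875.
Year 1: DB = ⌊$75,375 × 125%/4⌋ = $23,554; SL = ⌊$69,875/4⌋ = $17,468 → take DB $23,554. Book value $51,821.
Year 2: DB = ⌊$51,821 × 125%/4⌋ = $16,194; SL = ⌊$46,321/3⌋ = $15,440 → take DB $16,194. Book value $35,627.
Year 3: DB = ⌊$35,627 × 125%/4⌋ = $11,133; SL = ⌊$30,127/2⌋ = $15,063 → take SL $15,063. Book value $20,564.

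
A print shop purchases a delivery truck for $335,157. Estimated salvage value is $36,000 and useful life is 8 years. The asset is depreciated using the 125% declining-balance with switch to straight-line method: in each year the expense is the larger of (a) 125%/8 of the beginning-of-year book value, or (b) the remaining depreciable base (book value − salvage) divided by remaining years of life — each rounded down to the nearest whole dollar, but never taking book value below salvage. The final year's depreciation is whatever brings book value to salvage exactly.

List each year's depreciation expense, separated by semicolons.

$52,368; $44,185; $37,281; $33,064; $33,064; $33,065; $33,065; $33,065

Depreciable base = $335,157 − $36,000 = $299,157.
Year 1: DB = ⌊$335,157 × 125%/8⌋ = $52,368; SL = ⌊$299,157/8⌋ = $37,394 → take DB $52,368. Book value $282,789.
Year 2: DB = ⌊$282,789 × 125%/8⌋ = $44,185; SL = ⌊$246,789/7⌋ = $35,255 → take DB $44,185. Book value $238,604.
Year 3: DB = ⌊$238,604 × 125%/8⌋ = $37,281; SL = ⌊$202,604/6⌋ = $33,767 → take DB $37,281. Book value $201,323.
Year 4: DB = ⌊$201,323 × 125%/8⌋ = $31,456; SL = ⌊$165,323/5⌋ = $33,064 → take SL $33,064. Book value $168,259.
Year 5: DB = ⌊$168,259 × 125%/8⌋ = $26,290; SL = ⌊$132,259/4⌋ = $33,064 → take SL $33,064. Book value $135,195.
Year 6: DB = ⌊$135,195 × 125%/8⌋ = $21,124; SL = ⌊$99,195/3⌋ = $33,065 → take SL $33,065. Book value $102,130.
Year 7: DB = ⌊$102,130 × 125%/8⌋ = $15,957; SL = ⌊$66,130/2⌋ = $33,065 → take SL $33,065. Book value $69,065.
Year 8 (final): $69,065 − $36,000 = $33,065. Book value $36,000.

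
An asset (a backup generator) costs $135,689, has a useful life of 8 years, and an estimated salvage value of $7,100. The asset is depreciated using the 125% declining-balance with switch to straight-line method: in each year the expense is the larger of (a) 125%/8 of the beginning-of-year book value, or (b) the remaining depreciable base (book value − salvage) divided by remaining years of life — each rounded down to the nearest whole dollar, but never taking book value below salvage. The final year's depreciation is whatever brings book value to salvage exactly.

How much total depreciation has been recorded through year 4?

Depreciable base = $135,689 − $7,100 = $128,589.
Year 1: DB = ⌊$135,689 × 125%/8⌋ = $21,201; SL = ⌊$128,589/8⌋ = $16,073 → take DB $21,201. Book value $114,488.
Year 2: DB = ⌊$114,488 × 125%/8⌋ = $17,888; SL = ⌊$107,388/7⌋ = $15,341 → take DB $17,888. Book value $96,600.
Year 3: DB = ⌊$96,600 × 125%/8⌋ = $15,093; SL = ⌊$89,500/6⌋ = $14,916 → take DB $15,093. Book value $81,507.
Year 4: DB = ⌊$81,507 × 125%/8⌋ = $12,735; SL = ⌊$74,407/5⌋ = $14,881 → take SL $14,881. Book value $66,626.
Accumulated through year 4 = $135,689 − $66,626 = $69,063.

$69,063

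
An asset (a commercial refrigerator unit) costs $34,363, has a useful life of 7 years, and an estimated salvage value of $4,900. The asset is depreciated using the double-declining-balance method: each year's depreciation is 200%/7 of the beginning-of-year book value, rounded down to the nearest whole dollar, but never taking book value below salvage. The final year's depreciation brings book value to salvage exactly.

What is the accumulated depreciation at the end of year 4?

Depreciable base = $34,363 − $4,900 = $29,463.
Year 1: ⌊$34,363 × 200%/7⌋ = $9,818. Book value $24,545.
Year 2: ⌊$24,545 × 200%/7⌋ = $7,012. Book value $17,533.
Year 3: ⌊$17,533 × 200%/7⌋ = $5,009. Book value $12,524.
Year 4: ⌊$12,524 × 200%/7⌋ = $3,578. Book value $8,946.
Accumulated through year 4 = $34,363 − $8,946 = $25,417.

$25,417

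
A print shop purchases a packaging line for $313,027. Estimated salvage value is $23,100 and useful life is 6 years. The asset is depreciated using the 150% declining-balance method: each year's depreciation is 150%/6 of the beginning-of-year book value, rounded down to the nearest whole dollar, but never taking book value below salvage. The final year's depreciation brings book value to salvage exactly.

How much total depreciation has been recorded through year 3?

Depreciable base = $313,027 − $23,100 = $289,927.
Year 1: ⌊$313,027 × 150%/6⌋ = $78,256. Book value $234,771.
Year 2: ⌊$234,771 × 150%/6⌋ = $58,692. Book value $176,079.
Year 3: ⌊$176,079 × 150%/6⌋ = $44,019. Book value $132,060.
Accumulated through year 3 = $313,027 − $132,060 = $180,967.

$180,967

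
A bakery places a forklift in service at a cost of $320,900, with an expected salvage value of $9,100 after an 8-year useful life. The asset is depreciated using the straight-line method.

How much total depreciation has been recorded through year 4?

$155,900

Depreciable base = $320,900 − $9,100 = $311,800.
Annual expense = $311,800 / 8 = $38,975.
End of year 1: book value $281,925.
End of year 2: book value $242,950.
End of year 3: book value $203,975.
End of year 4: book value $165,000.
Accumulated through year 4 = $320,900 − $165,000 = $155,900.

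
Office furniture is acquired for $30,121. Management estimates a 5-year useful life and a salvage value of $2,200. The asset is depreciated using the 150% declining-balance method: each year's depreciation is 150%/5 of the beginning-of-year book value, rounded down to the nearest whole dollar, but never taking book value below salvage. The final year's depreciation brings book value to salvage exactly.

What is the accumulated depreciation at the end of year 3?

$19,789

Depreciable base = $30,121 − $2,200 = $27,921.
Year 1: ⌊$30,121 × 150%/5⌋ = $9,036. Book value $21,085.
Year 2: ⌊$21,085 × 150%/5⌋ = $6,325. Book value $14,760.
Year 3: ⌊$14,760 × 150%/5⌋ = $4,428. Book value $10,332.
Accumulated through year 3 = $30,121 − $10,332 = $19,789.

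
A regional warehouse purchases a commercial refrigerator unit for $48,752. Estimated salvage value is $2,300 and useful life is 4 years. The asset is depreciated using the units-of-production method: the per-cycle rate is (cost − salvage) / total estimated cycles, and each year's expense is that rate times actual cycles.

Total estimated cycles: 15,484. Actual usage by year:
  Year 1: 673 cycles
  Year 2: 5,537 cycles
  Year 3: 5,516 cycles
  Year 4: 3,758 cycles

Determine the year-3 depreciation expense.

$16,548

Depreciable base = $48,752 − $2,300 = $46,452.
Rate = $46,452 / 15,484 cycles = $3 per cycle.
Year 1: 673 × $3 = $2,019. Book value $46,733.
Year 2: 5,537 × $3 = $16,611. Book value $30,122.
Year 3: 5,516 × $3 = $16,548. Book value $13,574.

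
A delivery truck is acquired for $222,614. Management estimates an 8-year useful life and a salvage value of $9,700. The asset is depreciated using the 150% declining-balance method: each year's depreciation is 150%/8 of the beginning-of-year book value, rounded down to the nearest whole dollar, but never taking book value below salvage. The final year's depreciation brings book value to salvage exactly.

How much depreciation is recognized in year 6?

$14,780

Depreciable base = $222,614 − $9,700 = $212,914.
Year 1: ⌊$222,614 × 150%/8⌋ = $41,740. Book value $180,874.
Year 2: ⌊$180,874 × 150%/8⌋ = $33,913. Book value $146,961.
Year 3: ⌊$146,961 × 150%/8⌋ = $27,555. Book value $119,406.
Year 4: ⌊$119,406 × 150%/8⌋ = $22,388. Book value $97,018.
Year 5: ⌊$97,018 × 150%/8⌋ = $18,190. Book value $78,828.
Year 6: ⌊$78,828 × 150%/8⌋ = $14,780. Book value $64,048.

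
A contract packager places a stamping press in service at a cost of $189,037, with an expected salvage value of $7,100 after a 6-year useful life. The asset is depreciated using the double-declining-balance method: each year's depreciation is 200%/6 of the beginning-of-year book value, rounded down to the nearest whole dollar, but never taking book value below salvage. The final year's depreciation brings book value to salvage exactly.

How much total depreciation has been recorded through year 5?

Depreciable base = $189,037 − $7,100 = $181,937.
Year 1: ⌊$189,037 × 200%/6⌋ = $63,012. Book value $126,025.
Year 2: ⌊$126,025 × 200%/6⌋ = $42,008. Book value $84,017.
Year 3: ⌊$84,017 × 200%/6⌋ = $28,005. Book value $56,012.
Year 4: ⌊$56,012 × 200%/6⌋ = $18,670. Book value $37,342.
Year 5: ⌊$37,342 × 200%/6⌋ = $12,447. Book value $24,895.
Accumulated through year 5 = $189,037 − $24,895 = $164,142.

$164,142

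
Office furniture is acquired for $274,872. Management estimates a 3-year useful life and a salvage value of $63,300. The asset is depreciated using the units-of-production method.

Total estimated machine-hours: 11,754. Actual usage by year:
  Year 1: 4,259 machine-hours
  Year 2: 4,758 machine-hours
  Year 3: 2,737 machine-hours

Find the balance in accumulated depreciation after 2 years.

Depreciable base = $274,872 − $63,300 = $211,572.
Rate = $211,572 / 11,754 machine-hours = $18 per machine-hour.
Year 1: 4,259 × $18 = $76,662. Book value $198,210.
Year 2: 4,758 × $18 = $85,644. Book value $112,566.
Accumulated through year 2 = $274,872 − $112,566 = $162,306.

$162,306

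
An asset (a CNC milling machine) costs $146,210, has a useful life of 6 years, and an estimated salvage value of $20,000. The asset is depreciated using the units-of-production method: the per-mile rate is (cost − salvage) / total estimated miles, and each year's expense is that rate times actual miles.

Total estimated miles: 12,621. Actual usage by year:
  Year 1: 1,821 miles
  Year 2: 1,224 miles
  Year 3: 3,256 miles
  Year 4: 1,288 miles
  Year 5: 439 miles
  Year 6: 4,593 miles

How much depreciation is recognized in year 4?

Depreciable base = $146,210 − $20,000 = $126,210.
Rate = $126,210 / 12,621 miles = $10 per mile.
Year 1: 1,821 × $10 = $18,210. Book value $128,000.
Year 2: 1,224 × $10 = $12,240. Book value $115,760.
Year 3: 3,256 × $10 = $32,560. Book value $83,200.
Year 4: 1,288 × $10 = $12,880. Book value $70,320.

$12,880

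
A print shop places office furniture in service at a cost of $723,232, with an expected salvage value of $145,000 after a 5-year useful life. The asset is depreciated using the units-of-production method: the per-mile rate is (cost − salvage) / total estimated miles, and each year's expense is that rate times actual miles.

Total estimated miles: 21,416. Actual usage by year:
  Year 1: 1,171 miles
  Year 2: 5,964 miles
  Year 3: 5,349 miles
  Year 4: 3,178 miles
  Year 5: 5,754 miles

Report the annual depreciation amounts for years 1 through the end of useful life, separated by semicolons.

$31,617; $161,028; $144,423; $85,806; $155,358

Depreciable base = $723,232 − $145,000 = $578,232.
Rate = $578,232 / 21,416 miles = $27 per mile.
Year 1: 1,171 × $27 = $31,617. Book value $691,615.
Year 2: 5,964 × $27 = $161,028. Book value $530,587.
Year 3: 5,349 × $27 = $144,423. Book value $386,164.
Year 4: 3,178 × $27 = $85,806. Book value $300,358.
Year 5: 5,754 × $27 = $155,358. Book value $145,000.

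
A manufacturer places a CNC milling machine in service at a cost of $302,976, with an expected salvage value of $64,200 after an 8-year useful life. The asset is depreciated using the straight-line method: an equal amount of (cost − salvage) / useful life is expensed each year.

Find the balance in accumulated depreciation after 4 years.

$119,388

Depreciable base = $302,976 − $64,200 = $238,776.
Annual expense = $238,776 / 8 = $29,847.
End of year 1: book value $273,129.
End of year 2: book value $243,282.
End of year 3: book value $213,435.
End of year 4: book value $183,588.
Accumulated through year 4 = $302,976 − $183,588 = $119,388.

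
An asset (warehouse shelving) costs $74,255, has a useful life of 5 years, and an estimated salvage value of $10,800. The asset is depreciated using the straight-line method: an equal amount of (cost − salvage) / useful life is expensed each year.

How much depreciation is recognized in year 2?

Depreciable base = $74,255 − $10,800 = $63,455.
Annual expense = $63,455 / 5 = $12,691.

$12,691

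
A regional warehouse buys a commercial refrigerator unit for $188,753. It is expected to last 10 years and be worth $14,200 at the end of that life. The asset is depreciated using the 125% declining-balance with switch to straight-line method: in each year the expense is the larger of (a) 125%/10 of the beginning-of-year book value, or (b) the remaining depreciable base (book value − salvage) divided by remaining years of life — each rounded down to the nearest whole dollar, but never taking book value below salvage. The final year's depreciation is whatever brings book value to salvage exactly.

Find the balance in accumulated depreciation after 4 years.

Depreciable base = $188,753 − $14,200 = $174,553.
Year 1: DB = ⌊$188,753 × 125%/10⌋ = $23,594; SL = ⌊$174,553/10⌋ = $17,455 → take DB $23,594. Book value $165,159.
Year 2: DB = ⌊$165,159 × 125%/10⌋ = $20,644; SL = ⌊$150,959/9⌋ = $16,773 → take DB $20,644. Book value $144,515.
Year 3: DB = ⌊$144,515 × 125%/10⌋ = $18,064; SL = ⌊$130,315/8⌋ = $16,289 → take DB $18,064. Book value $126,451.
Year 4: DB = ⌊$126,451 × 125%/10⌋ = $15,806; SL = ⌊$112,251/7⌋ = $16,035 → take SL $16,035. Book value $110,416.
Accumulated through year 4 = $188,753 − $110,416 = $78,337.

$78,337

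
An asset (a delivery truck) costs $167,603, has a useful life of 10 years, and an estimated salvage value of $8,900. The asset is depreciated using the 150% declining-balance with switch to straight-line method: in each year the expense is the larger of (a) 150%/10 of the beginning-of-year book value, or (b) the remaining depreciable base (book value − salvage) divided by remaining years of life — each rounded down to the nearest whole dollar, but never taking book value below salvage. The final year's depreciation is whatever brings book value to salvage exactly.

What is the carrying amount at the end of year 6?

$61,275

Depreciable base = $167,603 − $8,900 = $158,703.
Year 1: DB = ⌊$167,603 × 150%/10⌋ = $25,140; SL = ⌊$158,703/10⌋ = $15,870 → take DB $25,140. Book value $142,463.
Year 2: DB = ⌊$142,463 × 150%/10⌋ = $21,369; SL = ⌊$133,563/9⌋ = $14,840 → take DB $21,369. Book value $121,094.
Year 3: DB = ⌊$121,094 × 150%/10⌋ = $18,164; SL = ⌊$112,194/8⌋ = $14,024 → take DB $18,164. Book value $102,930.
Year 4: DB = ⌊$102,930 × 150%/10⌋ = $15,439; SL = ⌊$94,030/7⌋ = $13,432 → take DB $15,439. Book value $87,491.
Year 5: DB = ⌊$87,491 × 150%/10⌋ = $13,123; SL = ⌊$78,591/6⌋ = $13,098 → take DB $13,123. Book value $74,368.
Year 6: DB = ⌊$74,368 × 150%/10⌋ = $11,155; SL = ⌊$65,468/5⌋ = $13,093 → take SL $13,093. Book value $61,275.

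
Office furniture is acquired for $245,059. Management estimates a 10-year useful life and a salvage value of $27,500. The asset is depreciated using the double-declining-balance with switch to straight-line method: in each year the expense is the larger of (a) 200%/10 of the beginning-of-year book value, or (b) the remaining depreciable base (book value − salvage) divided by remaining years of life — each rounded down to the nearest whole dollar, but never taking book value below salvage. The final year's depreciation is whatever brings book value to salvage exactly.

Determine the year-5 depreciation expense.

$20,075

Depreciable base = $245,059 − $27,500 = $217,559.
Year 1: DB = ⌊$245,059 × 200%/10⌋ = $49,011; SL = ⌊$217,559/10⌋ = $21,755 → take DB $49,011. Book value $196,048.
Year 2: DB = ⌊$196,048 × 200%/10⌋ = $39,209; SL = ⌊$168,548/9⌋ = $18,727 → take DB $39,209. Book value $156,839.
Year 3: DB = ⌊$156,839 × 200%/10⌋ = $31,367; SL = ⌊$129,339/8⌋ = $16,167 → take DB $31,367. Book value $125,472.
Year 4: DB = ⌊$125,472 × 200%/10⌋ = $25,094; SL = ⌊$97,972/7⌋ = $13,996 → take DB $25,094. Book value $100,378.
Year 5: DB = ⌊$100,378 × 200%/10⌋ = $20,075; SL = ⌊$72,878/6⌋ = $12,146 → take DB $20,075. Book value $80,303.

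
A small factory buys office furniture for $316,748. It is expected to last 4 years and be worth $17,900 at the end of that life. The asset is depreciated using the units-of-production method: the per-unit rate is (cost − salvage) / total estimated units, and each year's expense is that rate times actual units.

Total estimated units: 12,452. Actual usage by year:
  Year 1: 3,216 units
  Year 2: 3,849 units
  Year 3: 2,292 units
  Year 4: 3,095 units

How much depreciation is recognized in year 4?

$74,280

Depreciable base = $316,748 − $17,900 = $298,848.
Rate = $298,848 / 12,452 units = $24 per unit.
Year 1: 3,216 × $24 = $77,184. Book value $239,564.
Year 2: 3,849 × $24 = $92,376. Book value $147,188.
Year 3: 2,292 × $24 = $55,008. Book value $92,180.
Year 4: 3,095 × $24 = $74,280. Book value $17,900.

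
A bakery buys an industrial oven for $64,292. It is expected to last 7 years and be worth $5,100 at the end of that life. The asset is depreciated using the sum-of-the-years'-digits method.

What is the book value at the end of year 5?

Depreciable base = $64,292 − $5,100 = $59,192.
Sum of the years' digits = 7+6+5+4+3+2+1 = 28.
Year 1: $59,192 × 7/28 = $14,798. Book value $49,494.
Year 2: $59,192 × 6/28 = $12,684. Book value $36,810.
Year 3: $59,192 × 5/28 = $10,570. Book value $26,240.
Year 4: $59,192 × 4/28 = $8,456. Book value $17,784.
Year 5: $59,192 × 3/28 = $6,342. Book value $11,442.

$11,442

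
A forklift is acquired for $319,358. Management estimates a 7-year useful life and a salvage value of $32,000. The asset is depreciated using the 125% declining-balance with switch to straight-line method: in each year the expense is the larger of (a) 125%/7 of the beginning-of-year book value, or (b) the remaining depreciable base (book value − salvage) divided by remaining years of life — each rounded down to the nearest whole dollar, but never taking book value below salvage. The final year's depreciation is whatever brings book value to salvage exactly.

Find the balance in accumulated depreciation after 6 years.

Depreciable base = $319,358 − $32,000 = $287,358.
Year 1: DB = ⌊$319,358 × 125%/7⌋ = $57,028; SL = ⌊$287,358/7⌋ = $41,051 → take DB $57,028. Book value $262,330.
Year 2: DB = ⌊$262,330 × 125%/7⌋ = $46,844; SL = ⌊$230,330/6⌋ = $38,388 → take DB $46,844. Book value $215,486.
Year 3: DB = ⌊$215,486 × 125%/7⌋ = $38,479; SL = ⌊$183,486/5⌋ = $36,697 → take DB $38,479. Book value $177,007.
Year 4: DB = ⌊$177,007 × 125%/7⌋ = $31,608; SL = ⌊$145,007/4⌋ = $36,251 → take SL $36,251. Book value $140,756.
Year 5: DB = ⌊$140,756 × 125%/7⌋ = $25,135; SL = ⌊$108,756/3⌋ = $36,252 → take SL $36,252. Book value $104,504.
Year 6: DB = ⌊$104,504 × 125%/7⌋ = $18,661; SL = ⌊$72,504/2⌋ = $36,252 → take SL $36,252. Book value $68,252.
Accumulated through year 6 = $319,358 − $68,252 = $251,106.

$251,106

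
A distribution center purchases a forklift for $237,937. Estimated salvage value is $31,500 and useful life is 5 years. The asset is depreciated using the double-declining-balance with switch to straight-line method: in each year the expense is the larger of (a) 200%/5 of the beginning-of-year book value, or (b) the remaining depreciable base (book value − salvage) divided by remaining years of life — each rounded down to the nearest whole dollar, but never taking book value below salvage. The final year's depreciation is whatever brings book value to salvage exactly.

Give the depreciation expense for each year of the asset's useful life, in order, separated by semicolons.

$95,174; $57,105; $34,263; $19,895; $0

Depreciable base = $237,937 − $31,500 = $206,437.
Year 1: DB = ⌊$237,937 × 200%/5⌋ = $95,174; SL = ⌊$206,437/5⌋ = $41,287 → take DB $95,174. Book value $142,763.
Year 2: DB = ⌊$142,763 × 200%/5⌋ = $57,105; SL = ⌊$111,263/4⌋ = $27,815 → take DB $57,105. Book value $85,658.
Year 3: DB = ⌊$85,658 × 200%/5⌋ = $34,263; SL = ⌊$54,158/3⌋ = $18,052 → take DB $34,263. Book value $51,395.
Year 4: DB = ⌊$51,395 × 200%/5⌋ = $20,558; SL = ⌊$19,895/2⌋ = $9,947 → take DB $20,558, capped at $19,895. Book value $31,500.
Year 5 (final): $31,500 − $31,500 = $0. Book value $31,500.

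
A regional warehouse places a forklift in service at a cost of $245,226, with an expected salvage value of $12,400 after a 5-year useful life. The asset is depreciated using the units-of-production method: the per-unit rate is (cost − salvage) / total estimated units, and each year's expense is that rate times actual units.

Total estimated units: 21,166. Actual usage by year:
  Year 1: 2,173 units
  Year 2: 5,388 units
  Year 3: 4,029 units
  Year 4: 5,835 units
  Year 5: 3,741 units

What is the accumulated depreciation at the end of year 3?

$127,490

Depreciable base = $245,226 − $12,400 = $232,826.
Rate = $232,826 / 21,166 units = $11 per unit.
Year 1: 2,173 × $11 = $23,903. Book value $221,323.
Year 2: 5,388 × $11 = $59,268. Book value $162,055.
Year 3: 4,029 × $11 = $44,319. Book value $117,736.
Accumulated through year 3 = $245,226 − $117,736 = $127,490.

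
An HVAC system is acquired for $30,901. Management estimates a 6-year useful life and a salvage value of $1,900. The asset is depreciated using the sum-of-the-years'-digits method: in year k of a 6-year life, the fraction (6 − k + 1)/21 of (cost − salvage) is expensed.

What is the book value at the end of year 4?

$6,043

Depreciable base = $30,901 − $1,900 = $29,001.
Sum of the years' digits = 6+5+4+3+2+1 = 21.
Year 1: $29,001 × 6/21 = $8,286. Book value $22,615.
Year 2: $29,001 × 5/21 = $6,905. Book value $15,710.
Year 3: $29,001 × 4/21 = $5,524. Book value $10,186.
Year 4: $29,001 × 3/21 = $4,143. Book value $6,043.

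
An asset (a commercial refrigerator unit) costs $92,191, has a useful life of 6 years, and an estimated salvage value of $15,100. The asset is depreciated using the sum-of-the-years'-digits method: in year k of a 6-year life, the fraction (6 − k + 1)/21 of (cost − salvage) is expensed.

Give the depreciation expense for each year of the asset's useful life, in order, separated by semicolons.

Depreciable base = $92,191 − $15,100 = $77,091.
Sum of the years' digits = 6+5+4+3+2+1 = 21.
Year 1: $77,091 × 6/21 = $22,026. Book value $70,165.
Year 2: $77,091 × 5/21 = $18,355. Book value $51,810.
Year 3: $77,091 × 4/21 = $14,684. Book value $37,126.
Year 4: $77,091 × 3/21 = $11,013. Book value $26,113.
Year 5: $77,091 × 2/21 = $7,342. Book value $18,771.
Year 6: $77,091 × 1/21 = $3,671. Book value $15,100.

$22,026; $18,355; $14,684; $11,013; $7,342; $3,671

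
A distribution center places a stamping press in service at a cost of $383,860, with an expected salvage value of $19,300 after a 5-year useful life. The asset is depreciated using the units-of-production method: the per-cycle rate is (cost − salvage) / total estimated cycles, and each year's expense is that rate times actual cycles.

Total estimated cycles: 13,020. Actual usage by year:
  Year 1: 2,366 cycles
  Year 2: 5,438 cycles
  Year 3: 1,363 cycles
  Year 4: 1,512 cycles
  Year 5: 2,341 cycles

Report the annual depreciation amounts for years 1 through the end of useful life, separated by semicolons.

$66,248; $152,264; $38,164; $42,336; $65,548

Depreciable base = $383,860 − $19,300 = $364,560.
Rate = $364,560 / 13,020 cycles = $28 per cycle.
Year 1: 2,366 × $28 = $66,248. Book value $317,612.
Year 2: 5,438 × $28 = $152,264. Book value $165,348.
Year 3: 1,363 × $28 = $38,164. Book value $127,184.
Year 4: 1,512 × $28 = $42,336. Book value $84,848.
Year 5: 2,341 × $28 = $65,548. Book value $19,300.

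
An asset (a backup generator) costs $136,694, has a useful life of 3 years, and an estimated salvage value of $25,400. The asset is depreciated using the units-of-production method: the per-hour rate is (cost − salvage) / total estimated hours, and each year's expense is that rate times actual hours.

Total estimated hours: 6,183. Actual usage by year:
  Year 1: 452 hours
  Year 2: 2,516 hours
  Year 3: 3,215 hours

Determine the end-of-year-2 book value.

$83,270

Depreciable base = $136,694 − $25,400 = $111,294.
Rate = $111,294 / 6,183 hours = $18 per hour.
Year 1: 452 × $18 = $8,136. Book value $128,558.
Year 2: 2,516 × $18 = $45,288. Book value $83,270.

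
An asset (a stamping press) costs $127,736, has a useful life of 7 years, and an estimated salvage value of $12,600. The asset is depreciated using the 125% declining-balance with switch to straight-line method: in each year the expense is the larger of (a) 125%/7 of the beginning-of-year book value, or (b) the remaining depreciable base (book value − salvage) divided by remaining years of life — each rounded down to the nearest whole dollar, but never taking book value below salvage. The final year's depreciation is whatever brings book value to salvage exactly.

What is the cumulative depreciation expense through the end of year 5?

$86,036

Depreciable base = $127,736 − $12,600 = $115,136.
Year 1: DB = ⌊$127,736 × 125%/7⌋ = $22,810; SL = ⌊$115,136/7⌋ = $16,448 → take DB $22,810. Book value $104,926.
Year 2: DB = ⌊$104,926 × 125%/7⌋ = $18,736; SL = ⌊$92,326/6⌋ = $15,387 → take DB $18,736. Book value $86,190.
Year 3: DB = ⌊$86,190 × 125%/7⌋ = $15,391; SL = ⌊$73,590/5⌋ = $14,718 → take DB $15,391. Book value $70,799.
Year 4: DB = ⌊$70,799 × 125%/7⌋ = $12,642; SL = ⌊$58,199/4⌋ = $14,549 → take SL $14,549. Book value $56,250.
Year 5: DB = ⌊$56,250 × 125%/7⌋ = $10,044; SL = ⌊$43,650/3⌋ = $14,550 → take SL $14,550. Book value $41,700.
Accumulated through year 5 = $127,736 − $41,700 = $86,036.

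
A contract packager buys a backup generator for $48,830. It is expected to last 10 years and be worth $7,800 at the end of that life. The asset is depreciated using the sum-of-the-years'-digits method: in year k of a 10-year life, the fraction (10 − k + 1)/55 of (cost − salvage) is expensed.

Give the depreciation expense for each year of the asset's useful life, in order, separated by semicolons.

Depreciable base = $48,830 − $7,800 = $41,030.
Sum of the years' digits = 10+9+8+7+6+5+4+3+2+1 = 55.
Year 1: $41,030 × 10/55 = $7,460. Book value $41,370.
Year 2: $41,030 × 9/55 = $6,714. Book value $34,656.
Year 3: $41,030 × 8/55 = $5,968. Book value $28,688.
Year 4: $41,030 × 7/55 = $5,222. Book value $23,466.
Year 5: $41,030 × 6/55 = $4,476. Book value $18,990.
Year 6: $41,030 × 5/55 = $3,730. Book value $15,260.
Year 7: $41,030 × 4/55 = $2,984. Book value $12,276.
Year 8: $41,030 × 3/55 = $2,238. Book value $10,038.
Year 9: $41,030 × 2/55 = $1,492. Book value $8,546.
Year 10: $41,030 × 1/55 = $746. Book value $7,800.

$7,460; $6,714; $5,968; $5,222; $4,476; $3,730; $2,984; $2,238; $1,492; $746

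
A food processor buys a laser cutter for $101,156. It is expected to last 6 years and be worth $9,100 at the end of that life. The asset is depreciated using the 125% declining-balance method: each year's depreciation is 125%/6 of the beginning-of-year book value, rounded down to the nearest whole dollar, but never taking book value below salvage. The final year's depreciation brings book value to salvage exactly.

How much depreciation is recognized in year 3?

$13,208

Depreciable base = $101,156 − $9,100 = $92,056.
Year 1: ⌊$101,156 × 125%/6⌋ = $21,074. Book value $80,082.
Year 2: ⌊$80,082 × 125%/6⌋ = $16,683. Book value $63,399.
Year 3: ⌊$63,399 × 125%/6⌋ = $13,208. Book value $50,191.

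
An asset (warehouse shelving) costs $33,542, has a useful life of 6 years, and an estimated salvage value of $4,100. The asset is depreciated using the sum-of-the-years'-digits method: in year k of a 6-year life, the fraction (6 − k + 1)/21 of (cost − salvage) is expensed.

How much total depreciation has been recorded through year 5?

Depreciable base = $33,542 − $4,100 = $29,442.
Sum of the years' digits = 6+5+4+3+2+1 = 21.
Year 1: $29,442 × 6/21 = $8,412. Book value $25,130.
Year 2: $29,442 × 5/21 = $7,010. Book value $18,120.
Year 3: $29,442 × 4/21 = $5,608. Book value $12,512.
Year 4: $29,442 × 3/21 = $4,206. Book value $8,306.
Year 5: $29,442 × 2/21 = $2,804. Book value $5,502.
Accumulated through year 5 = $33,542 − $5,502 = $28,040.

$28,040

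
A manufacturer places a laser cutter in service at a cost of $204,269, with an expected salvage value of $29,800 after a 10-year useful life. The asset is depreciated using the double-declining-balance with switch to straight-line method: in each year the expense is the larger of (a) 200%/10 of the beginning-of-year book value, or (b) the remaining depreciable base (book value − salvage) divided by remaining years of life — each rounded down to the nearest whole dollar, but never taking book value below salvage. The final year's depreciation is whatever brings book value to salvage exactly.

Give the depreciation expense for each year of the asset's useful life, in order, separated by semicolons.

Depreciable base = $204,269 − $29,800 = $174,469.
Year 1: DB = ⌊$204,269 × 200%/10⌋ = $40,853; SL = ⌊$174,469/10⌋ = $17,446 → take DB $40,853. Book value $163,416.
Year 2: DB = ⌊$163,416 × 200%/10⌋ = $32,683; SL = ⌊$133,616/9⌋ = $14,846 → take DB $32,683. Book value $130,733.
Year 3: DB = ⌊$130,733 × 200%/10⌋ = $26,146; SL = ⌊$100,933/8⌋ = $12,616 → take DB $26,146. Book value $104,587.
Year 4: DB = ⌊$104,587 × 200%/10⌋ = $20,917; SL = ⌊$74,787/7⌋ = $10,683 → take DB $20,917. Book value $83,670.
Year 5: DB = ⌊$83,670 × 200%/10⌋ = $16,734; SL = ⌊$53,870/6⌋ = $8,978 → take DB $16,734. Book value $66,936.
Year 6: DB = ⌊$66,936 × 200%/10⌋ = $13,387; SL = ⌊$37,136/5⌋ = $7,427 → take DB $13,387. Book value $53,549.
Year 7: DB = ⌊$53,549 × 200%/10⌋ = $10,709; SL = ⌊$23,749/4⌋ = $5,937 → take DB $10,709. Book value $42,840.
Year 8: DB = ⌊$42,840 × 200%/10⌋ = $8,568; SL = ⌊$13,040/3⌋ = $4,346 → take DB $8,568. Book value $34,272.
Year 9: DB = ⌊$34,272 × 200%/10⌋ = $6,854; SL = ⌊$4,472/2⌋ = $2,236 → take DB $6,854, capped at $4,472. Book value $29,800.
Year 10 (final): $29,800 − $29,800 = $0. Book value $29,800.

$40,853; $32,683; $26,146; $20,917; $16,734; $13,387; $10,709; $8,568; $4,472; $0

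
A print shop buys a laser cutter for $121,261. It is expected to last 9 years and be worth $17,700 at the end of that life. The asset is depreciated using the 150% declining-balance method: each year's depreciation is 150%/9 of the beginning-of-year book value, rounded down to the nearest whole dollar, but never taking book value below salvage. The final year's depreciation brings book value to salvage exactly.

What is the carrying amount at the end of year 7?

$33,844

Depreciable base = $121,261 − $17,700 = $103,561.
Year 1: ⌊$121,261 × 150%/9⌋ = $20,210. Book value $101,051.
Year 2: ⌊$101,051 × 150%/9⌋ = $16,841. Book value $84,210.
Year 3: ⌊$84,210 × 150%/9⌋ = $14,035. Book value $70,175.
Year 4: ⌊$70,175 × 150%/9⌋ = $11,695. Book value $58,480.
Year 5: ⌊$58,480 × 150%/9⌋ = $9,746. Book value $48,734.
Year 6: ⌊$48,734 × 150%/9⌋ = $8,122. Book value $40,612.
Year 7: ⌊$40,612 × 150%/9⌋ = $6,768. Book value $33,844.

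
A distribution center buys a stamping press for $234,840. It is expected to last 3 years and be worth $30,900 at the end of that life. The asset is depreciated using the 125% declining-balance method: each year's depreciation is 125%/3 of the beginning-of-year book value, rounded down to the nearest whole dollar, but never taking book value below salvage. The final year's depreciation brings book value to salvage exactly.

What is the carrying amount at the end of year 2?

Depreciable base = $234,840 − $30,900 = $203,940.
Year 1: ⌊$234,840 × 125%/3⌋ = $97,850. Book value $136,990.
Year 2: ⌊$136,990 × 125%/3⌋ = $57,079. Book value $79,911.

$79,911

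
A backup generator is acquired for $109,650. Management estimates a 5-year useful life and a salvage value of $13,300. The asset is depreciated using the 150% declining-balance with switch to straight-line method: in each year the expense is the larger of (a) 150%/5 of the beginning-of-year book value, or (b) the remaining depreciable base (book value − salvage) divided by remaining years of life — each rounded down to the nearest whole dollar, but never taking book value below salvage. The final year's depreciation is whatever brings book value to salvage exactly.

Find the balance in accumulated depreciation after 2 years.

$55,921

Depreciable base = $109,650 − $13,300 = $96,350.
Year 1: DB = ⌊$109,650 × 150%/5⌋ = $32,895; SL = ⌊$96,350/5⌋ = $19,270 → take DB $32,895. Book value $76,755.
Year 2: DB = ⌊$76,755 × 150%/5⌋ = $23,026; SL = ⌊$63,455/4⌋ = $15,863 → take DB $23,026. Book value $53,729.
Accumulated through year 2 = $109,650 − $53,729 = $55,921.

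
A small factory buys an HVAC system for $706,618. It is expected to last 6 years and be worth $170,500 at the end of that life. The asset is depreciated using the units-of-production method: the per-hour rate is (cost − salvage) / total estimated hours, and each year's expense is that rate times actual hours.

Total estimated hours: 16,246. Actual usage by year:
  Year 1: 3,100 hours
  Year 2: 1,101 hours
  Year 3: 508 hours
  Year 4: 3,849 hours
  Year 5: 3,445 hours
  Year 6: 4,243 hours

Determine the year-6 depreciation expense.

$140,019

Depreciable base = $706,618 − $170,500 = $536,118.
Rate = $536,118 / 16,246 hours = $33 per hour.
Year 1: 3,100 × $33 = $102,300. Book value $604,318.
Year 2: 1,101 × $33 = $36,333. Book value $567,985.
Year 3: 508 × $33 = $16,764. Book value $551,221.
Year 4: 3,849 × $33 = $127,017. Book value $424,204.
Year 5: 3,445 × $33 = $113,685. Book value $310,519.
Year 6: 4,243 × $33 = $140,019. Book value $170,500.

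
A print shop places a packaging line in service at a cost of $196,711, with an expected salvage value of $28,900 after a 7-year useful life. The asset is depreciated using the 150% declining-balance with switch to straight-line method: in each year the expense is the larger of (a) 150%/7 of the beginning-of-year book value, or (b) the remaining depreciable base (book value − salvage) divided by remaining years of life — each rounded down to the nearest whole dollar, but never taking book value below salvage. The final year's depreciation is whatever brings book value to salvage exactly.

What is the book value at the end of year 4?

$74,972

Depreciable base = $196,711 − $28,900 = $167,811.
Year 1: DB = ⌊$196,711 × 150%/7⌋ = $42,152; SL = ⌊$167,811/7⌋ = $23,973 → take DB $42,152. Book value $154,559.
Year 2: DB = ⌊$154,559 × 150%/7⌋ = $33,119; SL = ⌊$125,659/6⌋ = $20,943 → take DB $33,119. Book value $121,440.
Year 3: DB = ⌊$121,440 × 150%/7⌋ = $26,022; SL = ⌊$92,540/5⌋ = $18,508 → take DB $26,022. Book value $95,418.
Year 4: DB = ⌊$95,418 × 150%/7⌋ = $20,446; SL = ⌊$66,518/4⌋ = $16,629 → take DB $20,446. Book value $74,972.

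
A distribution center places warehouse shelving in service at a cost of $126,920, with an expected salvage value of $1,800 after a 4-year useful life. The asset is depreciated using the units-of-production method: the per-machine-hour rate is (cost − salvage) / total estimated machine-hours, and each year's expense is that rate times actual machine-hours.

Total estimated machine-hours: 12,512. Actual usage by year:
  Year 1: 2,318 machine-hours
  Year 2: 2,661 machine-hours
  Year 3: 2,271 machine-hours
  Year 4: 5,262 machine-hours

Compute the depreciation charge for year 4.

Depreciable base = $126,920 − $1,800 = $125,120.
Rate = $125,120 / 12,512 machine-hours = $10 per machine-hour.
Year 1: 2,318 × $10 = $23,180. Book value $103,740.
Year 2: 2,661 × $10 = $26,610. Book value $77,130.
Year 3: 2,271 × $10 = $22,710. Book value $54,420.
Year 4: 5,262 × $10 = $52,620. Book value $1,800.

$52,620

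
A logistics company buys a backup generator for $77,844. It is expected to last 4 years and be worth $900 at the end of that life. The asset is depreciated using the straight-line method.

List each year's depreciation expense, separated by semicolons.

Depreciable base = $77,844 − $900 = $76,944.
Annual expense = $76,944 / 4 = $19,236.
End of year 1: book value $58,608.
End of year 2: book value $39,372.
End of year 3: book value $20,136.
End of year 4: book value $900.

$19,236; $19,236; $19,236; $19,236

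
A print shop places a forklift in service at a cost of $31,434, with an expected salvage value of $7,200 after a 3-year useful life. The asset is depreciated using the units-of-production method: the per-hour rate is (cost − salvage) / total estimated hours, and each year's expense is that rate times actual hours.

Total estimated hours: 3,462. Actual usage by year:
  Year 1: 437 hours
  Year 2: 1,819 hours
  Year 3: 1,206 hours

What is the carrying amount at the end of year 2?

$15,642

Depreciable base = $31,434 − $7,200 = $24,234.
Rate = $24,234 / 3,462 hours = $7 per hour.
Year 1: 437 × $7 = $3,059. Book value $28,375.
Year 2: 1,819 × $7 = $12,733. Book value $15,642.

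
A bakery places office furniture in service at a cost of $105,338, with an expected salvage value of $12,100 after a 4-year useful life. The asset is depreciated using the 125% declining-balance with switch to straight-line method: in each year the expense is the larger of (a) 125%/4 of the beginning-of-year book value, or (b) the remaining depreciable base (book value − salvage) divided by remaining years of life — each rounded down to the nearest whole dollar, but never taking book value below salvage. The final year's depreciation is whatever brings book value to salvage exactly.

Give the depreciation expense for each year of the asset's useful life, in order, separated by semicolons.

Depreciable base = $105,338 − $12,100 = $93,238.
Year 1: DB = ⌊$105,338 × 125%/4⌋ = $32,918; SL = ⌊$93,238/4⌋ = $23,309 → take DB $32,918. Book value $72,420.
Year 2: DB = ⌊$72,420 × 125%/4⌋ = $22,631; SL = ⌊$60,320/3⌋ = $20,106 → take DB $22,631. Book value $49,789.
Year 3: DB = ⌊$49,789 × 125%/4⌋ = $15,559; SL = ⌊$37,689/2⌋ = $18,844 → take SL $18,844. Book value $30,945.
Year 4 (final): $30,945 − $12,100 = $18,845. Book value $12,100.

$32,918; $22,631; $18,844; $18,845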